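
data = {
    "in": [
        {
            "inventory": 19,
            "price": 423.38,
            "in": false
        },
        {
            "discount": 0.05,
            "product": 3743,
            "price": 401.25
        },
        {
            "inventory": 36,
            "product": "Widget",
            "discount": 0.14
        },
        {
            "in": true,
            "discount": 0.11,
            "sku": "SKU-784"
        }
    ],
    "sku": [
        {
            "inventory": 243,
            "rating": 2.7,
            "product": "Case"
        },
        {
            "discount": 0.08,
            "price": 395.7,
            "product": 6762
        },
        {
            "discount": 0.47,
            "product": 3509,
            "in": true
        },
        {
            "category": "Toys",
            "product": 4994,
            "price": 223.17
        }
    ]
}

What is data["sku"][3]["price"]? 223.17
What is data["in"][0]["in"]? False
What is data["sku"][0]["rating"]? 2.7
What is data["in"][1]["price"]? 401.25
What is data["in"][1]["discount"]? 0.05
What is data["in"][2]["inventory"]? 36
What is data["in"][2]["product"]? "Widget"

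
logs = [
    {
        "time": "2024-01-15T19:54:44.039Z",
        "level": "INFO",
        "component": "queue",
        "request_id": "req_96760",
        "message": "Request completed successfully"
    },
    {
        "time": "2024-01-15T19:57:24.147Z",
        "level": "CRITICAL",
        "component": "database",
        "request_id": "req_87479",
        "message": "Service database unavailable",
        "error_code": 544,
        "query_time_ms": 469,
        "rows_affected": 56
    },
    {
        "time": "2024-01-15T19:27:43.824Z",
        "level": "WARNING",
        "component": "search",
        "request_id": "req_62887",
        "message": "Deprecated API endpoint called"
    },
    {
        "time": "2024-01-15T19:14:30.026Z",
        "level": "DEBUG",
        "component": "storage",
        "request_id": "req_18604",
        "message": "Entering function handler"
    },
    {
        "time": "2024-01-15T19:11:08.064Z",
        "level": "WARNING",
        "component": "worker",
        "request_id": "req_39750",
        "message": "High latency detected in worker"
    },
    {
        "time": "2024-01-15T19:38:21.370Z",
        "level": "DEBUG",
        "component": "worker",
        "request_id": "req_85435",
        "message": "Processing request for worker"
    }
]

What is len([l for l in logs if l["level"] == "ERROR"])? 0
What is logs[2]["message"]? "Deprecated API endpoint called"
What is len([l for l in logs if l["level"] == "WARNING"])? 2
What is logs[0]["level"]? "INFO"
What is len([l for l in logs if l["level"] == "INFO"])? 1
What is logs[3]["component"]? "storage"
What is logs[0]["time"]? "2024-01-15T19:54:44.039Z"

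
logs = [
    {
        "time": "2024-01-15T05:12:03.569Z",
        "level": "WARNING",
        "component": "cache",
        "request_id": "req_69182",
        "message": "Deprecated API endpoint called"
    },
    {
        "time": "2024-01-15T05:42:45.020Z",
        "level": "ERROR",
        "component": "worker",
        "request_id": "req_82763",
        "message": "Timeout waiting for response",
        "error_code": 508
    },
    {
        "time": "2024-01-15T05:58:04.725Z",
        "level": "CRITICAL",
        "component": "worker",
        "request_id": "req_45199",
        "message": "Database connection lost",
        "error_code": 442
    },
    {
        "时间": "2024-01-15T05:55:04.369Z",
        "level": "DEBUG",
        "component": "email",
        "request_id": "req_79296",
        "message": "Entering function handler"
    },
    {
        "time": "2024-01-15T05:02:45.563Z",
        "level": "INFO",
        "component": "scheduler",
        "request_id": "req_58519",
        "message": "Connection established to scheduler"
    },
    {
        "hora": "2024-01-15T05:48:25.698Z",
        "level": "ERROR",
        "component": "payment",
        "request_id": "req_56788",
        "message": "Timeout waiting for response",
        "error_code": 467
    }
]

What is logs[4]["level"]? "INFO"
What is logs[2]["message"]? "Database connection lost"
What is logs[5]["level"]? "ERROR"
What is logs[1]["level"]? "ERROR"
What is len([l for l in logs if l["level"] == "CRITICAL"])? 1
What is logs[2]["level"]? "CRITICAL"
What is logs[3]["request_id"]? "req_79296"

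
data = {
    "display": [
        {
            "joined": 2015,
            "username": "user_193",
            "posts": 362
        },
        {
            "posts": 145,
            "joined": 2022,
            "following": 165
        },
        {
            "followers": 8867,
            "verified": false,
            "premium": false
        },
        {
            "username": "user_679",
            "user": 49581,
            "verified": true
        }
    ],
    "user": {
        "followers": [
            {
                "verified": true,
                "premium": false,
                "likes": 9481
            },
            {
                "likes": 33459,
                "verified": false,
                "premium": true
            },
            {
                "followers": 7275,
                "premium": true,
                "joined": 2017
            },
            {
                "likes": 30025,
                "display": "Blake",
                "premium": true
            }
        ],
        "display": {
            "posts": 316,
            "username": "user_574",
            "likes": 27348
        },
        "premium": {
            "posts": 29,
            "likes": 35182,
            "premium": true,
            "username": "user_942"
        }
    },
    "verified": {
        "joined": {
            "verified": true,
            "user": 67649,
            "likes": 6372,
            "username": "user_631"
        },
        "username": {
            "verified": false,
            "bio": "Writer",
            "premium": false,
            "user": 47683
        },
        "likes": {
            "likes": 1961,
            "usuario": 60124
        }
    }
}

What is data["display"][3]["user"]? 49581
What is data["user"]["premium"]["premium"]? True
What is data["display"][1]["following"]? 165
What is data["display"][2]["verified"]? False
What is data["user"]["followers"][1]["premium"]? True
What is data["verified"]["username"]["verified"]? False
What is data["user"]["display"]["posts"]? 316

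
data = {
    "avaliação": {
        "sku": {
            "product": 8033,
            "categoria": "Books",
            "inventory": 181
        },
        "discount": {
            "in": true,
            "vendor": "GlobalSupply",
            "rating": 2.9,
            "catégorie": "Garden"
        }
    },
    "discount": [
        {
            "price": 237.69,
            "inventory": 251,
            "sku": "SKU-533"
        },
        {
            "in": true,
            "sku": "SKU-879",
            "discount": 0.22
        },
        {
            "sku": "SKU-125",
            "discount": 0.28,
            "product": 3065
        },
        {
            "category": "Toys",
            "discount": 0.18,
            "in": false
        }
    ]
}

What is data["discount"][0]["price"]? 237.69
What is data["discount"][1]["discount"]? 0.22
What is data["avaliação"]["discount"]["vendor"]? "GlobalSupply"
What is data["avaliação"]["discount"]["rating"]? 2.9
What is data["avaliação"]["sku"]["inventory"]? 181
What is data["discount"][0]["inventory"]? 251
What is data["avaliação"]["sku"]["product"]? 8033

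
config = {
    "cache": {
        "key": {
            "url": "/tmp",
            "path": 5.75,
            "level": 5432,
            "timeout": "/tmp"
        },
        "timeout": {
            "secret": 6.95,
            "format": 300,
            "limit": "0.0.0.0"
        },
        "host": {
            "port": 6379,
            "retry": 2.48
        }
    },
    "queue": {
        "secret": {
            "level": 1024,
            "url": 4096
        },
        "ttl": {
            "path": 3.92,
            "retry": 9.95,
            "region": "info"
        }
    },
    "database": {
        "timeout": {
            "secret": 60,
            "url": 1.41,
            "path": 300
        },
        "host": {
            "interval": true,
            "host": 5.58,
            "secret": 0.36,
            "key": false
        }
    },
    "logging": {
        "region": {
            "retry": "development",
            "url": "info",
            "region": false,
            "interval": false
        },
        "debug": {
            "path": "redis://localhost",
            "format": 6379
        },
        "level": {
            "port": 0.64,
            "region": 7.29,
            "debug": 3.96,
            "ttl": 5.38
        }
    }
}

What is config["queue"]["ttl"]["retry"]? 9.95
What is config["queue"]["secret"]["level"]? 1024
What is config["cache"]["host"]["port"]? 6379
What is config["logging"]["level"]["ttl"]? 5.38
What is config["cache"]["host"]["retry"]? 2.48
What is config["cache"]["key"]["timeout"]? "/tmp"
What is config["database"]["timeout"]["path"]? 300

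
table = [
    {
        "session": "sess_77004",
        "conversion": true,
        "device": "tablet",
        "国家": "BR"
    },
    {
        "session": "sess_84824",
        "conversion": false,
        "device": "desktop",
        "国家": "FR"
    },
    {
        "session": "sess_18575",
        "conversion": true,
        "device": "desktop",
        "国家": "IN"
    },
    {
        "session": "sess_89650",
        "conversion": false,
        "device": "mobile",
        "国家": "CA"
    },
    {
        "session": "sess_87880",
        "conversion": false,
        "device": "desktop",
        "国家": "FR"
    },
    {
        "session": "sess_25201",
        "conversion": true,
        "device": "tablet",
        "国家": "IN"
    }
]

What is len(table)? 6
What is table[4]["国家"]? "FR"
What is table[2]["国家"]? "IN"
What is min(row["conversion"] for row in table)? False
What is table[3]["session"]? "sess_89650"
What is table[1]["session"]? "sess_84824"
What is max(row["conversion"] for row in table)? True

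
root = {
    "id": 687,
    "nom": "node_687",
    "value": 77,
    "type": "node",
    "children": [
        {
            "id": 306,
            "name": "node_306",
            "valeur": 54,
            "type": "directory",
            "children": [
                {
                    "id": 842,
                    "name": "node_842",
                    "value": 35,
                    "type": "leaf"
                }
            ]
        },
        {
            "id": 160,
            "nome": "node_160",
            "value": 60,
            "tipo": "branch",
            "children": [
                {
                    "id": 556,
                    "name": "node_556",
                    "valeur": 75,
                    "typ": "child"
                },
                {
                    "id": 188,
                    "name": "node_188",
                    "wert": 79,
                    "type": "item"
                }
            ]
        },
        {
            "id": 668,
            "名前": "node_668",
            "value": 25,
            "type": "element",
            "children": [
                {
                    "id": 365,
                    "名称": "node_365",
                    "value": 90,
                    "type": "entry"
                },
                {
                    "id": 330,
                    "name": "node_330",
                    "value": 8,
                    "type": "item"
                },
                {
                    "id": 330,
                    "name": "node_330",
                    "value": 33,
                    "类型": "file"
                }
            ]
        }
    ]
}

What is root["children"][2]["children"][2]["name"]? "node_330"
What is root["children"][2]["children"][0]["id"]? 365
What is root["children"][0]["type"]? "directory"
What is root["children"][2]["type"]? "element"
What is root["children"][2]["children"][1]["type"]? "item"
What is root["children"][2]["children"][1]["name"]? "node_330"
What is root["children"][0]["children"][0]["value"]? 35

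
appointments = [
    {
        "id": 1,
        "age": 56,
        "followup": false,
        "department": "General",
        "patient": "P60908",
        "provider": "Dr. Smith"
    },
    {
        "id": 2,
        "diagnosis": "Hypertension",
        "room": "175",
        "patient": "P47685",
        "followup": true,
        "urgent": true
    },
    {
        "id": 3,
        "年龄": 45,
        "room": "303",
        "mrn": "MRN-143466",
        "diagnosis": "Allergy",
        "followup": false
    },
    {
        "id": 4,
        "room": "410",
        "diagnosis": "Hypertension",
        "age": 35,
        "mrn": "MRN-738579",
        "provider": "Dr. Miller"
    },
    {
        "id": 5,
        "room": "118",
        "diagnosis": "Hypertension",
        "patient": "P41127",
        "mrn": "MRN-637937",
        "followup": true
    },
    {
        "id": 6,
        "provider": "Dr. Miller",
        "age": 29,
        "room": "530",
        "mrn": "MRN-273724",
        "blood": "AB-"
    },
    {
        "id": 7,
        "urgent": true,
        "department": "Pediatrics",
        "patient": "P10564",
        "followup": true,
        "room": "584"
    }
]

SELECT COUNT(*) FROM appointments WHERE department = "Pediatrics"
1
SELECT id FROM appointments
[1, 2, 3, 4, 5, 6, 7]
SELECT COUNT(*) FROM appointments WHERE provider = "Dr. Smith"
1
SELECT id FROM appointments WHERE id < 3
[1, 2]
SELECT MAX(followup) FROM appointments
True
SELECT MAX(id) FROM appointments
7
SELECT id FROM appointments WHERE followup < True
[1, 3]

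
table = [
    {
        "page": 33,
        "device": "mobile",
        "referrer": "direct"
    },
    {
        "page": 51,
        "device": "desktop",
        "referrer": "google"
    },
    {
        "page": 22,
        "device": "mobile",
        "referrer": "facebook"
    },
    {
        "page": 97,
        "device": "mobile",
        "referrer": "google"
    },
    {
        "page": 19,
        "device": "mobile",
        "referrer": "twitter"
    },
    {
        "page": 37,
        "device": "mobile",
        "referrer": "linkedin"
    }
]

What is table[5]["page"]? 37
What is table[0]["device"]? "mobile"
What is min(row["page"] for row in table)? 19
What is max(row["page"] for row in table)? 97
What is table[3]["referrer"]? "google"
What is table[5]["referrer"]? "linkedin"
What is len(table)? 6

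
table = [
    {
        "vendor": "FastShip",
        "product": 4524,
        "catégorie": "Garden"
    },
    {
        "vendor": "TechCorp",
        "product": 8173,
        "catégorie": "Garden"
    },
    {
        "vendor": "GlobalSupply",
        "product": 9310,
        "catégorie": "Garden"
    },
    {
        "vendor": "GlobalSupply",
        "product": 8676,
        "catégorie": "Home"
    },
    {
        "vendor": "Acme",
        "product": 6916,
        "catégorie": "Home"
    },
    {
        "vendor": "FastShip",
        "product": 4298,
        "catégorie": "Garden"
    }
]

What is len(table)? 6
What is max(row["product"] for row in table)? 9310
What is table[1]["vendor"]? "TechCorp"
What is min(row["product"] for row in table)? 4298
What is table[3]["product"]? 8676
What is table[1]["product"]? 8173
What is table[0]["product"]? 4524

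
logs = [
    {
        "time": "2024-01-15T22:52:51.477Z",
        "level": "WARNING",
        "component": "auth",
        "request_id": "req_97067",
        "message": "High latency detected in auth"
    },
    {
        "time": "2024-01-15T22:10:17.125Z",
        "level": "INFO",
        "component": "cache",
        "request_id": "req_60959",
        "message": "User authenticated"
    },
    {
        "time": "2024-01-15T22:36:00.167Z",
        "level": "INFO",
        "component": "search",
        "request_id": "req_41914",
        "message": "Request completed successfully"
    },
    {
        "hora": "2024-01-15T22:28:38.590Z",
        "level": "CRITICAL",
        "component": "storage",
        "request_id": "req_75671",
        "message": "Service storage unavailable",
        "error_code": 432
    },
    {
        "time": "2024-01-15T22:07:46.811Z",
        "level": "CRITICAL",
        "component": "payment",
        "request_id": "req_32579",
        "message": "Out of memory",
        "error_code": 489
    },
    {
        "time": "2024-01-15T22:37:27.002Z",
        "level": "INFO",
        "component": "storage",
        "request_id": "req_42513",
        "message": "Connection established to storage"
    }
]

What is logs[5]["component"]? "storage"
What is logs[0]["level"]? "WARNING"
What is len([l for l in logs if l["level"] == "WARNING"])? 1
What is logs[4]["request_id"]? "req_32579"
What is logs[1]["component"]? "cache"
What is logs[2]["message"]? "Request completed successfully"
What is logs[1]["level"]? "INFO"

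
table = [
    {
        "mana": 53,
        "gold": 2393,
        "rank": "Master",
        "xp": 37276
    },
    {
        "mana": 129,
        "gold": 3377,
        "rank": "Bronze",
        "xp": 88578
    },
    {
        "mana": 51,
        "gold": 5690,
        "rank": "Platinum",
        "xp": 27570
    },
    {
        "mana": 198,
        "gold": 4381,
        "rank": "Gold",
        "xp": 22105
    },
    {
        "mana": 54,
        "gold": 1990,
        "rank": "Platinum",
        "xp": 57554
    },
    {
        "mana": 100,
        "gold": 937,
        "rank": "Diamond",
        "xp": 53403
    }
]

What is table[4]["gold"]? 1990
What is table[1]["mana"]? 129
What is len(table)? 6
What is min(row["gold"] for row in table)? 937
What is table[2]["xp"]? 27570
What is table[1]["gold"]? 3377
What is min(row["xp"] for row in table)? 22105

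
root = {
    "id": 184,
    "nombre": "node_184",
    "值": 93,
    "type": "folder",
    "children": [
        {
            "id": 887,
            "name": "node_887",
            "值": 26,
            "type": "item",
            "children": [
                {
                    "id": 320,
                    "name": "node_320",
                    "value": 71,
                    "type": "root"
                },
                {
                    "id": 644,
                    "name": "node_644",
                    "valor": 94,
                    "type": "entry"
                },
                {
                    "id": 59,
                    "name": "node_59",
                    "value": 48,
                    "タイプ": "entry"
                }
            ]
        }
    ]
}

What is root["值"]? 93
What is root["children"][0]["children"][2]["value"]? 48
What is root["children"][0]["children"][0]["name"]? "node_320"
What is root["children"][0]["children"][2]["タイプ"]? "entry"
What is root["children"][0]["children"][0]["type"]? "root"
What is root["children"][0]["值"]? 26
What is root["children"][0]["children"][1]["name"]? "node_644"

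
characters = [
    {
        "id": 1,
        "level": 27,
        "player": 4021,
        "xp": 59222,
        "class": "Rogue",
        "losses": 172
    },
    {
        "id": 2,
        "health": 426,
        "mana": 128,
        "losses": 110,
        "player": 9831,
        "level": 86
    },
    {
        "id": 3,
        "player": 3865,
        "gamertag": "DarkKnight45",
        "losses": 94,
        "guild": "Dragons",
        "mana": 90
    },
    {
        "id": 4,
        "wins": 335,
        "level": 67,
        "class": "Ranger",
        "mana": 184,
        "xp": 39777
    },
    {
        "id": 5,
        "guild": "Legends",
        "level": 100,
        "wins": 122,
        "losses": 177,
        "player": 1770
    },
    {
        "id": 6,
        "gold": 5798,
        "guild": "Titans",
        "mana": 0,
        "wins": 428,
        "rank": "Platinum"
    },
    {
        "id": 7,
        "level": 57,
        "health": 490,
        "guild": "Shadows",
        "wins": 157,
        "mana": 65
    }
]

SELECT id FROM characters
[1, 2, 3, 4, 5, 6, 7]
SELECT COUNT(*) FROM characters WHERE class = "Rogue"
1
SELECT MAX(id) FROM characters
7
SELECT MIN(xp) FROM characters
39777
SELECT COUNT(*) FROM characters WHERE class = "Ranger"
1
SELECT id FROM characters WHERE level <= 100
[1, 2, 4, 5, 7]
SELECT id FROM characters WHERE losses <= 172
[1, 2, 3]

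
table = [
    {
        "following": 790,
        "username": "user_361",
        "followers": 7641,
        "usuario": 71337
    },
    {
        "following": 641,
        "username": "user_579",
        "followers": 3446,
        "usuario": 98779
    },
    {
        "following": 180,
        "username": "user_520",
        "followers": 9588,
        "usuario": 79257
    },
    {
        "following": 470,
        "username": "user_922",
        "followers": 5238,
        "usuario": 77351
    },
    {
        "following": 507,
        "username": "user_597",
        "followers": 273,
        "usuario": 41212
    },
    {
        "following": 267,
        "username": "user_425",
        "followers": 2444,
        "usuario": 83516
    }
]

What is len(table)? 6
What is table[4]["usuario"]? 41212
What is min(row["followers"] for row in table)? 273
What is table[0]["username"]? "user_361"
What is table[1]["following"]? 641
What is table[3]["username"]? "user_922"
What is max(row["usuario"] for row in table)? 98779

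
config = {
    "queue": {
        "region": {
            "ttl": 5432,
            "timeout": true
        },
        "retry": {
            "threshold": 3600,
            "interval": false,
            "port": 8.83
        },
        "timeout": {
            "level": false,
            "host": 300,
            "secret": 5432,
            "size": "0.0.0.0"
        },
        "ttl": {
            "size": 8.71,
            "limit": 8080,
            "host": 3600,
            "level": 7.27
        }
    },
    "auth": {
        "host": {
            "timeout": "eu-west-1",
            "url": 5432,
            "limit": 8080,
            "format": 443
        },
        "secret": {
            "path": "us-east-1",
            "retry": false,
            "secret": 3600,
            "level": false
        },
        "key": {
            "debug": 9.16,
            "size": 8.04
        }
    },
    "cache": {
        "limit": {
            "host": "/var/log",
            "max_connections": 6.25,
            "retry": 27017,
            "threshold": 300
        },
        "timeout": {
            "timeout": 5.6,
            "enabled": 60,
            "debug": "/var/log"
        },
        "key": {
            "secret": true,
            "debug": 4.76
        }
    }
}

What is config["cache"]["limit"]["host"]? "/var/log"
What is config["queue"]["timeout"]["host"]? 300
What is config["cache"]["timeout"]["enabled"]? 60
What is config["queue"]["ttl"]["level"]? 7.27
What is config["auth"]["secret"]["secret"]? 3600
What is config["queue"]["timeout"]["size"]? "0.0.0.0"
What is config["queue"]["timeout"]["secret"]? 5432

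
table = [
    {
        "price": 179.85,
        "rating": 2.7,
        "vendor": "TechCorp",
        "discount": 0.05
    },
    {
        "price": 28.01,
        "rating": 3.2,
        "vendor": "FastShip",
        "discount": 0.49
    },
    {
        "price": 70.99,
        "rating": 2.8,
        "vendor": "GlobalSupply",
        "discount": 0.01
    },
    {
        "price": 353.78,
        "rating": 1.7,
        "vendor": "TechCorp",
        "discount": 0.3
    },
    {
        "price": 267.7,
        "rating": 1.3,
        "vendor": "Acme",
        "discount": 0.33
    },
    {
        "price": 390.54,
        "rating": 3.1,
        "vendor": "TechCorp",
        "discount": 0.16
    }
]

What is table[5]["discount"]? 0.16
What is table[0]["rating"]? 2.7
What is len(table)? 6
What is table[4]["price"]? 267.7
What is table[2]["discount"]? 0.01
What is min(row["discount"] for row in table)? 0.01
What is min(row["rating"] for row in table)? 1.3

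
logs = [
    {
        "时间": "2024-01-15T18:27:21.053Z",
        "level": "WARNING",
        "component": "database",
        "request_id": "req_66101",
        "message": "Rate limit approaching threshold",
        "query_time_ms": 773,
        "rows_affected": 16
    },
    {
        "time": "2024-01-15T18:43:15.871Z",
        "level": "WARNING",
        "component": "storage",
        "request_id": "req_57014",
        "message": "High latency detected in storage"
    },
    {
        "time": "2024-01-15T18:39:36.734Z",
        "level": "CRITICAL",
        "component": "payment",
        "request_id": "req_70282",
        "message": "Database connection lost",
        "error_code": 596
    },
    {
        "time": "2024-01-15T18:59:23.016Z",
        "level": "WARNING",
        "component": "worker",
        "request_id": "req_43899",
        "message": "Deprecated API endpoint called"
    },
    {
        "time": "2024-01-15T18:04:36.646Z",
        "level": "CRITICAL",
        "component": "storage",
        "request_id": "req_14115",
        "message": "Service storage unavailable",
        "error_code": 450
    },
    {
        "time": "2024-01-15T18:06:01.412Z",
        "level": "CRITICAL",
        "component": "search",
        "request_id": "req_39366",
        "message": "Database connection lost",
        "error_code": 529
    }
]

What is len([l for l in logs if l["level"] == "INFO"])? 0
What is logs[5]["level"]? "CRITICAL"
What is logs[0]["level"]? "WARNING"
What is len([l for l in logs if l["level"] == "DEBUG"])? 0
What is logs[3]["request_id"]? "req_43899"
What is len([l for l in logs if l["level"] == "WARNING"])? 3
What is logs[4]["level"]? "CRITICAL"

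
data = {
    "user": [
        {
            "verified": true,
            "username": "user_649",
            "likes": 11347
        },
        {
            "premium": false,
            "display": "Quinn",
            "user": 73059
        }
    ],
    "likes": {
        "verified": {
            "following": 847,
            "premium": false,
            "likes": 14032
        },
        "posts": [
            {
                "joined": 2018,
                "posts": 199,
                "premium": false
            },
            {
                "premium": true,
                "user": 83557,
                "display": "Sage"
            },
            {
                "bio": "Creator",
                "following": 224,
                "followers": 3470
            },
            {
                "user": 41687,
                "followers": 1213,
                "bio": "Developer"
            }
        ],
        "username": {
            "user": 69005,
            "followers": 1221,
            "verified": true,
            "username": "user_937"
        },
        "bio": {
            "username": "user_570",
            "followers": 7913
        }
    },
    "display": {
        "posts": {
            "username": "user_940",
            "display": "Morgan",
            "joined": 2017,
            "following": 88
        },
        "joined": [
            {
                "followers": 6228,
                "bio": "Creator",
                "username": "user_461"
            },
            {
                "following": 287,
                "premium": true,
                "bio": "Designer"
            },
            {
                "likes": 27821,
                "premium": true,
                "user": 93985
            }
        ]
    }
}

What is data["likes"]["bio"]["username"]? "user_570"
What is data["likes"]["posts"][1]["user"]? 83557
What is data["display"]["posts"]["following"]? 88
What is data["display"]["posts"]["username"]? "user_940"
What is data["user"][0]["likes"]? 11347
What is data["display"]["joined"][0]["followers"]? 6228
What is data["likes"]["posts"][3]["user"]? 41687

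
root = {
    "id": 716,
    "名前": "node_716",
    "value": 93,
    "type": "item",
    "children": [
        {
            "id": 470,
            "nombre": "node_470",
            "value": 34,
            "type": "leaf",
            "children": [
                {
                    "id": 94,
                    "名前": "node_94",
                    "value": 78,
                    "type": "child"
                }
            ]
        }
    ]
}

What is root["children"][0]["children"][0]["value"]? 78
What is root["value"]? 93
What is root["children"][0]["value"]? 34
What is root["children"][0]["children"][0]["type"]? "child"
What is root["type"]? "item"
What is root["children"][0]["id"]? 470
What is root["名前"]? "node_716"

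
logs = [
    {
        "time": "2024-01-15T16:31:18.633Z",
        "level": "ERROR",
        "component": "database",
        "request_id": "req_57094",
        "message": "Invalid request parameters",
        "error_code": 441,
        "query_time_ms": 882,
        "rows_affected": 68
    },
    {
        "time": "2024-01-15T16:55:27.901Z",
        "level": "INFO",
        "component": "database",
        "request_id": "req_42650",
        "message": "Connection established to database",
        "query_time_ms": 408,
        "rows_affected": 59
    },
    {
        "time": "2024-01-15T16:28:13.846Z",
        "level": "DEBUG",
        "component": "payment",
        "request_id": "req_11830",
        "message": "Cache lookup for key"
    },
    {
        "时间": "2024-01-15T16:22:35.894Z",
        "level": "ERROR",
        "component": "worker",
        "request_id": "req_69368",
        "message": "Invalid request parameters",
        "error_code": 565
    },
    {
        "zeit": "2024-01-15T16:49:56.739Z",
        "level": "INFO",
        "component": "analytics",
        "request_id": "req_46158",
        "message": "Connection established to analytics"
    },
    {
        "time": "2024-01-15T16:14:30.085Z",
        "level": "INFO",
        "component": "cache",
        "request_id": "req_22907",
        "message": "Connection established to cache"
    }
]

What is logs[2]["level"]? "DEBUG"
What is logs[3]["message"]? "Invalid request parameters"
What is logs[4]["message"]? "Connection established to analytics"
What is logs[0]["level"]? "ERROR"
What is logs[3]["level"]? "ERROR"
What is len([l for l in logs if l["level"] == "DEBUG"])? 1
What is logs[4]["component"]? "analytics"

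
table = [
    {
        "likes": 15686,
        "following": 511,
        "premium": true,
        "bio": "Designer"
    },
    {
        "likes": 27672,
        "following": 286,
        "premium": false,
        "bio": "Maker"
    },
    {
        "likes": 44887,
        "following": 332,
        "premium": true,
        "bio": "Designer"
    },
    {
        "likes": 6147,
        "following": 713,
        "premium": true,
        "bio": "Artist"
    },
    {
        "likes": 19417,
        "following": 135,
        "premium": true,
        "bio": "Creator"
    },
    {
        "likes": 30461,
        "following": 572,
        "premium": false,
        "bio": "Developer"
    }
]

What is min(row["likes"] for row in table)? 6147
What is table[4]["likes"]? 19417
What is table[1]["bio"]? "Maker"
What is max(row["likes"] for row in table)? 44887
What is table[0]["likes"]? 15686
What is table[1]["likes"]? 27672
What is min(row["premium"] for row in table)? False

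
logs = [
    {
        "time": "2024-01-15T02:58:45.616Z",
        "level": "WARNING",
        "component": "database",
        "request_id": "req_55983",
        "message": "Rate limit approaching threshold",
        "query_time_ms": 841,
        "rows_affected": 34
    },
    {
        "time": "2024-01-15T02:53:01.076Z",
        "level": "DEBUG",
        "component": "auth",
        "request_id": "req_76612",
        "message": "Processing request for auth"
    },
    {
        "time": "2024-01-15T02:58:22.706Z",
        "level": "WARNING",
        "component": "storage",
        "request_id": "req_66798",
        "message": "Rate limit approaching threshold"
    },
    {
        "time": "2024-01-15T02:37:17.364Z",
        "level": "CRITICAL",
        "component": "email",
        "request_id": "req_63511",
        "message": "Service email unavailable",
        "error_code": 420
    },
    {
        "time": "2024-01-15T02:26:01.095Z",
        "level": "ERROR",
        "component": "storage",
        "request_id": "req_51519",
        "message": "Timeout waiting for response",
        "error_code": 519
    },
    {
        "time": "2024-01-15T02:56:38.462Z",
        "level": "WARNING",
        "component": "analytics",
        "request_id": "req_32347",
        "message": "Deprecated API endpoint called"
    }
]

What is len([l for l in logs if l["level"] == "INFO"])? 0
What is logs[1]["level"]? "DEBUG"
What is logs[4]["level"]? "ERROR"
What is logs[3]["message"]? "Service email unavailable"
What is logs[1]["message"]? "Processing request for auth"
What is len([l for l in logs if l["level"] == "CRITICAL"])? 1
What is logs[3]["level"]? "CRITICAL"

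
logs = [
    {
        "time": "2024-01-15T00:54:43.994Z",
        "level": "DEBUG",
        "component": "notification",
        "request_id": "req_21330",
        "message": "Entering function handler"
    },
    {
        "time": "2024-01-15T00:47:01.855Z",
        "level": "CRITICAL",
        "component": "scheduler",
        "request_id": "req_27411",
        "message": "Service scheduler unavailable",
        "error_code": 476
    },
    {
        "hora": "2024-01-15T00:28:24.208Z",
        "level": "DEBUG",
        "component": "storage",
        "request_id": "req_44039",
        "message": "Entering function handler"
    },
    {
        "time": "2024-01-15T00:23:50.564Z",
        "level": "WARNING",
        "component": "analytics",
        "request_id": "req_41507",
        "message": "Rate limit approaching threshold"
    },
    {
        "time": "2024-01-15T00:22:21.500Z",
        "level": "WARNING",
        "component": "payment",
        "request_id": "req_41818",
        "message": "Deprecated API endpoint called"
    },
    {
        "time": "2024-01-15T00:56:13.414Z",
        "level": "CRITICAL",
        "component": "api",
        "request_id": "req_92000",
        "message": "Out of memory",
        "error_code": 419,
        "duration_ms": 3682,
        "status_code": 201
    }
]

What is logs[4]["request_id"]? "req_41818"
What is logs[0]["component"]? "notification"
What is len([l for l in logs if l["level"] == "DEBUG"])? 2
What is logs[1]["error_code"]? 476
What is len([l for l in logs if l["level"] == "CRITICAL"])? 2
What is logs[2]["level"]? "DEBUG"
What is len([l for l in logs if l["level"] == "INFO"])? 0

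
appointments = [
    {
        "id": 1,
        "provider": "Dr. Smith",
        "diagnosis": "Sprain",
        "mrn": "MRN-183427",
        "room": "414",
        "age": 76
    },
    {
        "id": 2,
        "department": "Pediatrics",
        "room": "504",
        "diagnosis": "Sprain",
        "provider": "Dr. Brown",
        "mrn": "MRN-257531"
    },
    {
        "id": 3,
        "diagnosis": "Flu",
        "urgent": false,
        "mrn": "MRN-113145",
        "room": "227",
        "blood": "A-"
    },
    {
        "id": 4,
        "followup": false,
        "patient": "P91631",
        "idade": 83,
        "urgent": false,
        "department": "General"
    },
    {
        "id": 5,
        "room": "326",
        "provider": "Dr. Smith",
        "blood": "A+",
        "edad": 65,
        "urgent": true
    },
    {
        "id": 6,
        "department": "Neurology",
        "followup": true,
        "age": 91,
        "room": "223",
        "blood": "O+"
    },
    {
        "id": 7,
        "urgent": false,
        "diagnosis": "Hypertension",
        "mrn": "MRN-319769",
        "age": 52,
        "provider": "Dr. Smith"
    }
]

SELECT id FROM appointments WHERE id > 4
[5, 6, 7]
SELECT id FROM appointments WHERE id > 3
[4, 5, 6, 7]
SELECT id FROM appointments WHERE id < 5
[1, 2, 3, 4]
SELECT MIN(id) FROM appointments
1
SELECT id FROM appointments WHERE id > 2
[3, 4, 5, 6, 7]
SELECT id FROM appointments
[1, 2, 3, 4, 5, 6, 7]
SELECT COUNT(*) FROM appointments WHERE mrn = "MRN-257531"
1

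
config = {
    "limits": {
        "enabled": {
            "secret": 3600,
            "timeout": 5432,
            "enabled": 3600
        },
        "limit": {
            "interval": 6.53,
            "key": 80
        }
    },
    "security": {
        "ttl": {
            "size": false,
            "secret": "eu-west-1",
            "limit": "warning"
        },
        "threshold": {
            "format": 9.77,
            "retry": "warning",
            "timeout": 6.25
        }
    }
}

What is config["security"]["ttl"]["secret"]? "eu-west-1"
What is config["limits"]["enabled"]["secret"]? 3600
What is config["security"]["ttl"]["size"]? False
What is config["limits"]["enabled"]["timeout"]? 5432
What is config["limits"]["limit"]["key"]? 80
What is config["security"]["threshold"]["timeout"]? 6.25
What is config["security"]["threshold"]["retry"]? "warning"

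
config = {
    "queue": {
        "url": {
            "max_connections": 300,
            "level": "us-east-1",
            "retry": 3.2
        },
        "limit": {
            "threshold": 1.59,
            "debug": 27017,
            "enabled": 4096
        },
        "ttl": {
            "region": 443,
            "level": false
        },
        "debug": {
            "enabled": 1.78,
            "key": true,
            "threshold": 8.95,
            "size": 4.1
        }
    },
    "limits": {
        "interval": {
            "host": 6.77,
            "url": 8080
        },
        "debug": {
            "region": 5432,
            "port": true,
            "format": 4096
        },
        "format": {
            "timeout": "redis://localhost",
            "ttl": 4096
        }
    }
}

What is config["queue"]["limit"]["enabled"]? 4096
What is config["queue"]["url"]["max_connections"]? 300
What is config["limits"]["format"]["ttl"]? 4096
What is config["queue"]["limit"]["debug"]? 27017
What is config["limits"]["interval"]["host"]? 6.77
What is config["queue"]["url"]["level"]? "us-east-1"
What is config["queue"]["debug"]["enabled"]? 1.78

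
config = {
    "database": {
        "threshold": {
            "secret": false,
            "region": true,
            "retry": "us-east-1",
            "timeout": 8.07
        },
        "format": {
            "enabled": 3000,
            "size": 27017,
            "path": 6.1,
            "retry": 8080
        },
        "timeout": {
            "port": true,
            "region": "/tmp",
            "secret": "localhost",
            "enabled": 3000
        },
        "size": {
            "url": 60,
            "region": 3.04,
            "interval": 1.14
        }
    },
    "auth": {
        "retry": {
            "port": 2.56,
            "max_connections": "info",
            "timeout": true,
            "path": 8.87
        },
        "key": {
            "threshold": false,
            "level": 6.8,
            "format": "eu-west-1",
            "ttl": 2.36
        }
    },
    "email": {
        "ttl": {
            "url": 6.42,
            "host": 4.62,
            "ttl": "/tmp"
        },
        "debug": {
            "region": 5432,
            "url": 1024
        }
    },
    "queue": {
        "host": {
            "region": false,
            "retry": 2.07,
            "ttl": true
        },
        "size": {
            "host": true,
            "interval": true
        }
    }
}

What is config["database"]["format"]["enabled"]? 3000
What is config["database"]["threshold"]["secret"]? False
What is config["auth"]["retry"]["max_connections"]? "info"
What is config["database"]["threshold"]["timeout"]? 8.07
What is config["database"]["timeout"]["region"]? "/tmp"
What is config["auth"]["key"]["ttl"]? 2.36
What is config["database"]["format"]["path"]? 6.1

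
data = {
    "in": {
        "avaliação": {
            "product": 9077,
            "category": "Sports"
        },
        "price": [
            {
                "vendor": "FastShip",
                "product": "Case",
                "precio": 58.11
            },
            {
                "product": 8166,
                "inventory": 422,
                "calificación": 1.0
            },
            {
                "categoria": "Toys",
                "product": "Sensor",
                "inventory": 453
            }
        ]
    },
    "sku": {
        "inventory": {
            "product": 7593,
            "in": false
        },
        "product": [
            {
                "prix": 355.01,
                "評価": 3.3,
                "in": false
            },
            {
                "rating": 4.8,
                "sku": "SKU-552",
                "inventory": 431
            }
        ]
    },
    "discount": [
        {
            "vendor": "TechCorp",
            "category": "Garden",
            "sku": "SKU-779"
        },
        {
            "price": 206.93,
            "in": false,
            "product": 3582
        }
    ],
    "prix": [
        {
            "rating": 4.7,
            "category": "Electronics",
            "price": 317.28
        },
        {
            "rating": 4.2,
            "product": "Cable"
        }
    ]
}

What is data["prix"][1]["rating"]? 4.2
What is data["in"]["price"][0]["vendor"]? "FastShip"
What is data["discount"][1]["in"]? False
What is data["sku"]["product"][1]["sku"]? "SKU-552"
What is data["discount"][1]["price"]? 206.93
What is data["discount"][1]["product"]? 3582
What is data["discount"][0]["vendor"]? "TechCorp"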